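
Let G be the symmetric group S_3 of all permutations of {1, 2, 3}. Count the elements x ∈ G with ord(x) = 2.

3

The elements of order 2 are: (2 3), (1 2), (1 3).
That's 3.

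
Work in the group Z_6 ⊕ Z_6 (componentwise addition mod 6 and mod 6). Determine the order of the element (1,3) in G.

6

The order of (1,3) in Z_6 × Z_6 is lcm(ord(1) in Z_6, ord(3) in Z_6).
ord(1) = 6 and ord(3) = 2, so |⟨(1,3)⟩| = lcm(6, 2) = 6.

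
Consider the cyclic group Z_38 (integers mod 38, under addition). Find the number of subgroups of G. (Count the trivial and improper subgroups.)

4

A cyclic group of order 38 has exactly one subgroup for each divisor of 38.
Divisors of 38: 1, 2, 19, 38.
So Z_38 has 4 subgroups.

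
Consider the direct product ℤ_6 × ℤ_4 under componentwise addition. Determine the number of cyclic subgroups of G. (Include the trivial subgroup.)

12

Each element a generates a cyclic subgroup ⟨a⟩; distinct elements may generate the same one (a cyclic group of order d has φ(d) generators).
Cyclic subgroups by order — order 1: 1; order 2: 3; order 3: 1; order 4: 2; order 6: 3; order 12: 2.
Total: 12.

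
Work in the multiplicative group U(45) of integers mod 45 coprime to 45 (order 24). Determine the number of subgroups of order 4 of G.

3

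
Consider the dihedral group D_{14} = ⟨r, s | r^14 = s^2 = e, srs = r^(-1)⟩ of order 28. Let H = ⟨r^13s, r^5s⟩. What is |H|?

14

|⟨r^13s⟩| = 2 and |⟨r^5s⟩| = 2, so |H| is a multiple of lcm(2, 2) = 2 and divides |G| = 28.
Closing under the operation: H = {e, r^2, r^4, r^6, r^8, r^10, r^12, rs, r^3s, r^5s, r^7s, r^9s, r^11s, r^13s}, so |H| = 14.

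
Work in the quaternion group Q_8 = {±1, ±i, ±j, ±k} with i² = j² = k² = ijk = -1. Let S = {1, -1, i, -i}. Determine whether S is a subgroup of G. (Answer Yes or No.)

|S| = 4 divides |G| = 8, consistent with Lagrange.
S contains the identity, every element's inverse is in S, and S is closed under ·: it is a subgroup.
In fact S = ⟨-i⟩.

Yes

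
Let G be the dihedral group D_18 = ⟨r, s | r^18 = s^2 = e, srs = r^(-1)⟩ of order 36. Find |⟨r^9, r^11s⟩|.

4

|⟨r^9⟩| = 2 and |⟨r^11s⟩| = 2, so |H| is a multiple of lcm(2, 2) = 2 and divides |G| = 36.
Closing under the operation: H = {e, r^9, r^2s, r^11s}, so |H| = 4.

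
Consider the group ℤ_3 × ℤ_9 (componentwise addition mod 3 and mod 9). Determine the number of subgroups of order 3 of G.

|G| = 27 and 3 | 27, so subgroups of order 3 are possible by Lagrange.
The subgroups of order 3 are: {(0,0), (0,3), (0,6)}; {(0,0), (1,0), (2,0)}; {(0,0), (1,3), (2,6)}; {(0,0), (1,6), (2,3)}.
So G has 4 subgroups of order 3.

4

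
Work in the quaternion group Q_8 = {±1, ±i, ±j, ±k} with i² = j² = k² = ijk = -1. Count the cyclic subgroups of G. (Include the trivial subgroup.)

Each element a generates a cyclic subgroup ⟨a⟩; distinct elements may generate the same one (a cyclic group of order d has φ(d) generators).
Cyclic subgroups by order — order 1: 1; order 2: 1; order 4: 3.
Total: 5.

5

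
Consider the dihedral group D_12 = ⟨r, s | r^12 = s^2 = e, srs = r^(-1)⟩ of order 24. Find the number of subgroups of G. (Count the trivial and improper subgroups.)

|G| = 24, so by Lagrange every subgroup order divides 24. Divisors: 1, 2, 3, 4, 6, 8, 12, 24.
Subgroups by order — order 1: 1; order 2: 13; order 3: 1; order 4: 7; order 6: 5; order 8: 3; order 12: 3; order 24: 1.
Total: 1 + 13 + 1 + 7 + 5 + 3 + 3 + 1 = 34.

34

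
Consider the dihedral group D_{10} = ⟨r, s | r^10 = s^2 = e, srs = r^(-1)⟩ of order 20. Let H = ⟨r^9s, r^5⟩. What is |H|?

4

|⟨r^9s⟩| = 2 and |⟨r^5⟩| = 2, so |H| is a multiple of lcm(2, 2) = 2 and divides |G| = 20.
Closing under the operation: H = {e, r^5, r^4s, r^9s}, so |H| = 4.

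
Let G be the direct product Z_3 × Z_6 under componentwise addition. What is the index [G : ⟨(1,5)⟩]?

|⟨(1,5)⟩| = 6 and |G| = 18.
By Lagrange, [G : H] = |G|/|H| = 18/6 = 3.

3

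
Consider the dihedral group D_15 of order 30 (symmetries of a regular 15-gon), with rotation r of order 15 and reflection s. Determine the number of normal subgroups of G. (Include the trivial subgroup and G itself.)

5

G has 28 subgroups. Checking conjugation-invariance by order — order 1: 1/1 normal; order 2: 0/15 normal; order 3: 1/1 normal; order 5: 1/1 normal; order 6: 0/5 normal; order 10: 0/3 normal; order 15: 1/1 normal; order 30: 1/1 normal.
Total normal subgroups: 5.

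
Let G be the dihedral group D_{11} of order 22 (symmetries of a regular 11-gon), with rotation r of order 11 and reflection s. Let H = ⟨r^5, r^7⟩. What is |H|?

|⟨r^5⟩| = 11 and |⟨r^7⟩| = 11, so |H| is a multiple of lcm(11, 11) = 11 and divides |G| = 22.
Closing under the operation: H = {e, r, r^2, r^3, r^4, r^5, r^6, r^7, r^8, r^9, r^10}, so |H| = 11.

11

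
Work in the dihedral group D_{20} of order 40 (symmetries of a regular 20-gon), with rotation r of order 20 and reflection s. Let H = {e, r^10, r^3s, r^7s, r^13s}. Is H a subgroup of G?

No

Closure fails: r^10 · r^7s = r^17s ∉ H. So H is not a subgroup.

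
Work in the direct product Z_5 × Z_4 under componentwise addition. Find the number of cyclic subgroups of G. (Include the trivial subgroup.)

6

Each element a generates a cyclic subgroup ⟨a⟩; distinct elements may generate the same one (a cyclic group of order d has φ(d) generators).
Cyclic subgroups by order — order 1: 1; order 2: 1; order 4: 1; order 5: 1; order 10: 1; order 20: 1.
Total: 6.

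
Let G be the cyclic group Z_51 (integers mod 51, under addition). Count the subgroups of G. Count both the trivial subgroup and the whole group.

4

Subgroups of the cyclic group Z_51 correspond bijectively to divisors of 51.
Divisors of 51: 1, 3, 17, 51.
So Z_51 has 4 subgroups.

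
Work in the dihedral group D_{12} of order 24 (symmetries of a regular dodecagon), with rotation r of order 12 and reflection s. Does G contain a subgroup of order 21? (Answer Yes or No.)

No

21 does not divide |G| = 24, so by Lagrange no subgroup of order 21 exists.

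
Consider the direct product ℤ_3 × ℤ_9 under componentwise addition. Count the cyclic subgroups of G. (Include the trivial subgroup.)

A cyclic subgroup of order d is generated by each of its φ(d) elements of order d, so the cyclic subgroups of order d number (#elements of order d)/φ(d).
Cyclic subgroups by order — order 1: 1; order 3: 4; order 9: 3.
Total: 8.

8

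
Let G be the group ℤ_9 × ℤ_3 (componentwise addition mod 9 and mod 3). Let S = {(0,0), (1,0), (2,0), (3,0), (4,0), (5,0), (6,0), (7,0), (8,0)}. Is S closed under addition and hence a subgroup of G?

Yes

|S| = 9 divides |G| = 27, consistent with Lagrange.
S contains the identity, every element's inverse is in S, and S is closed under +: it is a subgroup.
In fact S = ⟨(4,0)⟩.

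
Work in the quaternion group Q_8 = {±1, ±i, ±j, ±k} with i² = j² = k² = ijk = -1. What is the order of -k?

4

Computing powers of -k: the smallest k with (-k)^k = e is k = 4.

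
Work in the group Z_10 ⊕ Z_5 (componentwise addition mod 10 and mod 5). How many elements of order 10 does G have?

24

An element (a,b) has order lcm(ord(a), ord(b)); count pairs with lcm equal to 10.
Enumerating gives 24 such elements.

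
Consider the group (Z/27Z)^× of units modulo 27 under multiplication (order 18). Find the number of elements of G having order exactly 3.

The elements of order 3 are: 10, 19.
That's 2.

2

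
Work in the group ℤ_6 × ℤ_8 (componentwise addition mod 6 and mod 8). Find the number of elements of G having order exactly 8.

An element (a,b) has order lcm(ord(a), ord(b)); count pairs with lcm equal to 8.
Enumerating gives 8 such elements.

8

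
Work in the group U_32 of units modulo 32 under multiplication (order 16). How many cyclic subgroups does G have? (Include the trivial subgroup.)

8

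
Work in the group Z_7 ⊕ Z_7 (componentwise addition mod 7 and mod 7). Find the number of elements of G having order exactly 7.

48

An element (a,b) has order lcm(ord(a), ord(b)); count pairs with lcm equal to 7.
Enumerating gives 48 such elements.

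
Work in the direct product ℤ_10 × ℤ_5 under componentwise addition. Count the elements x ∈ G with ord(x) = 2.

1

An element (a,b) has order lcm(ord(a), ord(b)); count pairs with lcm equal to 2.
Enumerating gives 1 such elements.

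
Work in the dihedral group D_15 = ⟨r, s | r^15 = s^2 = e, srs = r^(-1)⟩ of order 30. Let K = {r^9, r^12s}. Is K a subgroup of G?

No

The identity e ∉ K, so K is not a subgroup.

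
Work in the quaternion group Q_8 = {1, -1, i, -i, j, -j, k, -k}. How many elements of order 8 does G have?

0

No element of G has order 8 (even though 8 | 8).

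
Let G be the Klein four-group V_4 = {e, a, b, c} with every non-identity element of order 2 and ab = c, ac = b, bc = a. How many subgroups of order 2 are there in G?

|G| = 4 and 2 | 4, so subgroups of order 2 are possible by Lagrange.
The subgroups of order 2 are: {e, a}; {e, b}; {e, c}.
So G has 3 subgroups of order 2.

3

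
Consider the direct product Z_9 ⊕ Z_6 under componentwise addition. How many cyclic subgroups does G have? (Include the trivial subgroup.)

16

Group the elements of G by the cyclic subgroup they generate; each cyclic subgroup of order d accounts for φ(d) elements.
Cyclic subgroups by order — order 1: 1; order 2: 1; order 3: 4; order 6: 4; order 9: 3; order 18: 3.
Total: 16.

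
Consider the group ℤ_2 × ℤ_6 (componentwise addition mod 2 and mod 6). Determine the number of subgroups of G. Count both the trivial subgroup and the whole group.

10

|G| = 12, so by Lagrange every subgroup order divides 12. Divisors: 1, 2, 3, 4, 6, 12.
Subgroups by order — order 1: 1; order 2: 3; order 3: 1; order 4: 1; order 6: 3; order 12: 1.
Total: 1 + 3 + 1 + 1 + 3 + 1 = 10.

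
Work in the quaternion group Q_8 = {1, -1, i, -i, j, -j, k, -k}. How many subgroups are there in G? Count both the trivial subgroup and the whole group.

6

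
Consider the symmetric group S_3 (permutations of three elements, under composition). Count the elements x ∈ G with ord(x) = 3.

The elements of order 3 are: (1 2 3), (1 3 2).
That's 2.

2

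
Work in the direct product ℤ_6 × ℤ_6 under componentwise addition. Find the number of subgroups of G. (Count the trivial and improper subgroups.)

|G| = 36, so by Lagrange every subgroup order divides 36. Divisors: 1, 2, 3, 4, 6, 9, 12, 18, 36.
Subgroups by order — order 1: 1; order 2: 3; order 3: 4; order 4: 1; order 6: 12; order 9: 1; order 12: 4; order 18: 3; order 36: 1.
Total: 1 + 3 + 4 + 1 + 12 + 1 + 4 + 3 + 1 = 30.

30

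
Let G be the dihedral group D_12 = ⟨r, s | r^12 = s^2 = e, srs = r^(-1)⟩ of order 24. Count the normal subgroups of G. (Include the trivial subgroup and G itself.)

G has 34 subgroups. Checking conjugation-invariance by order — order 1: 1/1 normal; order 2: 1/13 normal; order 3: 1/1 normal; order 4: 1/7 normal; order 6: 1/5 normal; order 8: 0/3 normal; order 12: 3/3 normal; order 24: 1/1 normal.
Total normal subgroups: 9.

9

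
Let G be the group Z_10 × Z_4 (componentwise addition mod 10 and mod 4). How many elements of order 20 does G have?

16

An element (a,b) has order lcm(ord(a), ord(b)); count pairs with lcm equal to 20.
Enumerating gives 16 such elements.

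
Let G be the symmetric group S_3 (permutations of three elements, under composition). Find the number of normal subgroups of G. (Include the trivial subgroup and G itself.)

3

G has 6 subgroups. Checking conjugation-invariance by order — order 1: 1/1 normal; order 2: 0/3 normal; order 3: 1/1 normal; order 6: 1/1 normal.
Total normal subgroups: 3.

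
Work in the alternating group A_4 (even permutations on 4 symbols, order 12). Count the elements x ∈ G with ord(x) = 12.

No element of G has order 12 (even though 12 | 12).

0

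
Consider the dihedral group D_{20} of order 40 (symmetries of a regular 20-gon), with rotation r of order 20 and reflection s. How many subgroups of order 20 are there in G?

|G| = 40 and 20 | 40, so subgroups of order 20 are possible by Lagrange.
The subgroups of order 20 are: {e, r, r^2, r^3, r^4, r^5, r^6, r^7, r^8, r^9, r^10, r^11, r^12, r^13, r^14, r^15, r^16, r^17, r^18, r^19}; {e, r^2, r^4, r^6, r^8, r^10, r^12, r^14, r^16, r^18, s, r^2s, r^4s, r^6s, r^8s, r^10s, r^12s, r^14s, r^16s, r^18s}; {e, r^2, r^4, r^6, r^8, r^10, r^12, r^14, r^16, r^18, rs, r^3s, r^5s, r^7s, r^9s, r^11s, r^13s, r^15s, r^17s, r^19s}.
So G has 3 subgroups of order 20.

3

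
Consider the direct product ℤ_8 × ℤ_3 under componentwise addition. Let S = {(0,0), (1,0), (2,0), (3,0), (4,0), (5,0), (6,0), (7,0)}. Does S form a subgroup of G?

|S| = 8 divides |G| = 24, consistent with Lagrange.
S contains the identity, every element's inverse is in S, and S is closed under +: it is a subgroup.
In fact S = ⟨(7,0)⟩.

Yes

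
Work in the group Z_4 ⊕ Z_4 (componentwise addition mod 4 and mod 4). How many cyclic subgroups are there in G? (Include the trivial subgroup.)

Each element a generates a cyclic subgroup ⟨a⟩; distinct elements may generate the same one (a cyclic group of order d has φ(d) generators).
Cyclic subgroups by order — order 1: 1; order 2: 3; order 4: 6.
Total: 10.

10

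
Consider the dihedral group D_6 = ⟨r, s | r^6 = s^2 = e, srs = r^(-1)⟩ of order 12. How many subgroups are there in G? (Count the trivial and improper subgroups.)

|G| = 12, so by Lagrange every subgroup order divides 12. Divisors: 1, 2, 3, 4, 6, 12.
Subgroups by order — order 1: 1; order 2: 7; order 3: 1; order 4: 3; order 6: 3; order 12: 1.
Total: 1 + 7 + 1 + 3 + 3 + 1 = 16.

16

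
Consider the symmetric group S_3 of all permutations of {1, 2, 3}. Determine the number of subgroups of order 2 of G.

|G| = 6 and 2 | 6, so subgroups of order 2 are possible by Lagrange.
The subgroups of order 2 are: {e, (1 2)}; {e, (1 3)}; {e, (2 3)}.
So G has 3 subgroups of order 2.

3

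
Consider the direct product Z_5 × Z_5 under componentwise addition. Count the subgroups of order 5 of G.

|G| = 25 and 5 | 25, so subgroups of order 5 are possible by Lagrange.
The subgroups of order 5 are: {(0,0), (0,1), (0,2), (0,3), (0,4)}; {(0,0), (1,0), (2,0), (3,0), (4,0)}; {(0,0), (1,1), (2,2), (3,3), (4,4)}; {(0,0), (1,2), (2,4), (3,1), (4,3)}; … (6 in all).
So G has 6 subgroups of order 5.

6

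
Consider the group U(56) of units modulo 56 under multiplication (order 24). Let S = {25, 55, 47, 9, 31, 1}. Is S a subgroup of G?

|S| = 6 divides |G| = 24, consistent with Lagrange.
S contains the identity, every element's inverse is in S, and S is closed under ·: it is a subgroup.
In fact S = ⟨47⟩.

Yes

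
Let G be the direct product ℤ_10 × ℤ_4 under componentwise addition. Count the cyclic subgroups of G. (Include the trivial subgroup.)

Each element a generates a cyclic subgroup ⟨a⟩; distinct elements may generate the same one (a cyclic group of order d has φ(d) generators).
Cyclic subgroups by order — order 1: 1; order 2: 3; order 4: 2; order 5: 1; order 10: 3; order 20: 2.
Total: 12.

12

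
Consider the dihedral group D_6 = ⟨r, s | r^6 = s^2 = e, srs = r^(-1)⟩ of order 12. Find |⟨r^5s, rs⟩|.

6

|⟨r^5s⟩| = 2 and |⟨rs⟩| = 2, so |H| is a multiple of lcm(2, 2) = 2 and divides |G| = 12.
Closing under the operation: H = {e, r^2, r^4, rs, r^3s, r^5s}, so |H| = 6.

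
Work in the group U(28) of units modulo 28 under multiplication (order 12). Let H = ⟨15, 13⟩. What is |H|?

4

|⟨15⟩| = 2 and |⟨13⟩| = 2, so |H| is a multiple of lcm(2, 2) = 2 and divides |G| = 12.
Closing under the operation: H = {1, 13, 15, 27}, so |H| = 4.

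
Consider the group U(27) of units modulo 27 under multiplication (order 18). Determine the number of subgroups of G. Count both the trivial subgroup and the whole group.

6

|G| = 18, so by Lagrange every subgroup order divides 18. Divisors: 1, 2, 3, 6, 9, 18.
Subgroups by order — order 1: 1; order 2: 1; order 3: 1; order 6: 1; order 9: 1; order 18: 1.
Total: 1 + 1 + 1 + 1 + 1 + 1 = 6.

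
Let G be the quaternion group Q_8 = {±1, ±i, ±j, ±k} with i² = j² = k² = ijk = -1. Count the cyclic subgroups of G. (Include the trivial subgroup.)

Each element a generates a cyclic subgroup ⟨a⟩; distinct elements may generate the same one (a cyclic group of order d has φ(d) generators).
Cyclic subgroups by order — order 1: 1; order 2: 1; order 4: 3.
Total: 5.

5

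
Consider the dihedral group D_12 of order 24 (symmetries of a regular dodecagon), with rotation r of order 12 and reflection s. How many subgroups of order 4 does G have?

7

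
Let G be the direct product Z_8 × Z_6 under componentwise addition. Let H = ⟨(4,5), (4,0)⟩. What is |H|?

|⟨(4,5)⟩| = 6 and |⟨(4,0)⟩| = 2, so |H| is a multiple of lcm(6, 2) = 6 and divides |G| = 48.
Closing under the operation: H = {(0,0), (0,1), (0,2), (0,3), (0,4), (0,5), (4,0), (4,1), (4,2), (4,3), (4,4), (4,5)}, so |H| = 12.

12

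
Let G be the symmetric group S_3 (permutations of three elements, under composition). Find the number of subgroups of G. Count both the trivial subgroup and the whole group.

|G| = 6, so by Lagrange every subgroup order divides 6. Divisors: 1, 2, 3, 6.
Subgroups by order — order 1: 1; order 2: 3; order 3: 1; order 6: 1.
Total: 1 + 3 + 1 + 1 = 6.

6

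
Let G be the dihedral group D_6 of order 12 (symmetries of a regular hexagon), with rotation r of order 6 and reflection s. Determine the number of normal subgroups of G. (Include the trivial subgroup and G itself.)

7

G has 16 subgroups. Checking conjugation-invariance by order — order 1: 1/1 normal; order 2: 1/7 normal; order 3: 1/1 normal; order 4: 0/3 normal; order 6: 3/3 normal; order 12: 1/1 normal.
Total normal subgroups: 7.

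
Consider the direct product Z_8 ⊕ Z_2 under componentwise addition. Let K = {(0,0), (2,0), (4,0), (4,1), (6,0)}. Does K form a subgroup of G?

|K| = 5 does not divide |G| = 16, so by Lagrange K is not a subgroup.

No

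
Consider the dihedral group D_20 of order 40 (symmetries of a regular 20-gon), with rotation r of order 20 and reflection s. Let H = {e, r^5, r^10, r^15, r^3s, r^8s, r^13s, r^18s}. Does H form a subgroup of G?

Yes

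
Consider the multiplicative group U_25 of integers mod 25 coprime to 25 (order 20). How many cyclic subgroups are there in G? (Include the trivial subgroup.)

Group the elements of G by the cyclic subgroup they generate; each cyclic subgroup of order d accounts for φ(d) elements.
Cyclic subgroups by order — order 1: 1; order 2: 1; order 4: 1; order 5: 1; order 10: 1; order 20: 1.
Total: 6.

6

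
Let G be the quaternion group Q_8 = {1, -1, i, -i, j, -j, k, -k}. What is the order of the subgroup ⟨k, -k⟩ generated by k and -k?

4

|⟨k⟩| = 4 and |⟨-k⟩| = 4, so |H| is a multiple of lcm(4, 4) = 4 and divides |G| = 8.
Closing under the operation: H = {1, -1, k, -k}, so |H| = 4.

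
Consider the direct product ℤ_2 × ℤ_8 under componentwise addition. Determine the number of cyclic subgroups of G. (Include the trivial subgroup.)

Each element a generates a cyclic subgroup ⟨a⟩; distinct elements may generate the same one (a cyclic group of order d has φ(d) generators).
Cyclic subgroups by order — order 1: 1; order 2: 3; order 4: 2; order 8: 2.
Total: 8.

8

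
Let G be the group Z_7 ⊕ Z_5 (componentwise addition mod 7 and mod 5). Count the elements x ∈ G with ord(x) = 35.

24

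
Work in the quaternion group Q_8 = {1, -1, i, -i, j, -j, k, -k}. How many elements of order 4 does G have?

6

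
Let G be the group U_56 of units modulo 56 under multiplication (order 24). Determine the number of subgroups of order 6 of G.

7

|G| = 24 and 6 | 24, so subgroups of order 6 are possible by Lagrange.
The subgroups of order 6 are: {1, 9, 11, 25, 43, 51}; {1, 5, 9, 13, 25, 45}; {1, 9, 15, 23, 25, 39}; {1, 9, 17, 25, 33, 41}; … (7 in all).
So G has 7 subgroups of order 6.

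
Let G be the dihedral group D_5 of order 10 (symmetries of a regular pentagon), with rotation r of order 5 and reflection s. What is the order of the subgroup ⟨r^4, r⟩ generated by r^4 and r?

|⟨r^4⟩| = 5 and |⟨r⟩| = 5, so |H| is a multiple of lcm(5, 5) = 5 and divides |G| = 10.
Closing under the operation: H = {e, r, r^2, r^3, r^4}, so |H| = 5.

5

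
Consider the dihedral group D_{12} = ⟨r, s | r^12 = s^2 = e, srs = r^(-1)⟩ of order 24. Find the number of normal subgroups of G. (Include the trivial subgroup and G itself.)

G has 34 subgroups. Checking conjugation-invariance by order — order 1: 1/1 normal; order 2: 1/13 normal; order 3: 1/1 normal; order 4: 1/7 normal; order 6: 1/5 normal; order 8: 0/3 normal; order 12: 3/3 normal; order 24: 1/1 normal.
Total normal subgroups: 9.

9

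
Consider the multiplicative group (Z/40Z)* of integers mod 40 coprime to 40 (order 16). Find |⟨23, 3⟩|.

|⟨23⟩| = 4 and |⟨3⟩| = 4, so |H| is a multiple of lcm(4, 4) = 4 and divides |G| = 16.
Closing under the operation: H = {1, 3, 7, 9, 21, 23, 27, 29}, so |H| = 8.

8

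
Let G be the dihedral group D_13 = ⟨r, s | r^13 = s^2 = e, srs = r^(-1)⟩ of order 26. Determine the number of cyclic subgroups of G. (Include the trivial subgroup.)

15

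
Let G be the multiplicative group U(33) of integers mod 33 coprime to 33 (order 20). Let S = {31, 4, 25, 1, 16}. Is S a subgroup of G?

Yes

|S| = 5 divides |G| = 20, consistent with Lagrange.
S contains the identity, every element's inverse is in S, and S is closed under ·: it is a subgroup.
In fact S = ⟨16⟩.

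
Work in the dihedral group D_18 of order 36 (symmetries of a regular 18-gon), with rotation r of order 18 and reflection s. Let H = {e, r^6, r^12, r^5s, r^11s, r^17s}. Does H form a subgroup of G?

|H| = 6 divides |G| = 36, consistent with Lagrange.
H contains the identity, every element's inverse is in H, and H is closed under ·: it is a subgroup.

Yes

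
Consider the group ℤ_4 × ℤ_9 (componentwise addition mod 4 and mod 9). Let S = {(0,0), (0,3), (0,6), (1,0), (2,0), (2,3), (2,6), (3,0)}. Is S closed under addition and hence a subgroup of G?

No

|S| = 8 does not divide |G| = 36, so by Lagrange S is not a subgroup.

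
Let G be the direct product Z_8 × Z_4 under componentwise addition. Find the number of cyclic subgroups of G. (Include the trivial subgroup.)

A cyclic subgroup of order d is generated by each of its φ(d) elements of order d, so the cyclic subgroups of order d number (#elements of order d)/φ(d).
Cyclic subgroups by order — order 1: 1; order 2: 3; order 4: 6; order 8: 4.
Total: 14.

14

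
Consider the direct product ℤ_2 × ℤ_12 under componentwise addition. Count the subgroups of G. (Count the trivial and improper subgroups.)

16

|G| = 24, so by Lagrange every subgroup order divides 24. Divisors: 1, 2, 3, 4, 6, 8, 12, 24.
Subgroups by order — order 1: 1; order 2: 3; order 3: 1; order 4: 3; order 6: 3; order 8: 1; order 12: 3; order 24: 1.
Total: 1 + 3 + 1 + 3 + 3 + 1 + 3 + 1 = 16.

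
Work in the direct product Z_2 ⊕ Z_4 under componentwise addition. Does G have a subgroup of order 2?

2 | 8. A subgroup of order 2 is {(0,0), (0,2)}.

Yes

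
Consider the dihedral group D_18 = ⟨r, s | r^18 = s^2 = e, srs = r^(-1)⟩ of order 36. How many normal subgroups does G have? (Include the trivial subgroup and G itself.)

9

G has 45 subgroups. Checking conjugation-invariance by order — order 1: 1/1 normal; order 2: 1/19 normal; order 3: 1/1 normal; order 4: 0/9 normal; order 6: 1/7 normal; order 9: 1/1 normal; order 12: 0/3 normal; order 18: 3/3 normal; order 36: 1/1 normal.
Total normal subgroups: 9.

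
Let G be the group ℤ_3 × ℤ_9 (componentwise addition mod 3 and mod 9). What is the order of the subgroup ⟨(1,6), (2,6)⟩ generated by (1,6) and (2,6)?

|⟨(1,6)⟩| = 3 and |⟨(2,6)⟩| = 3, so |H| is a multiple of lcm(3, 3) = 3 and divides |G| = 27.
Closing under the operation: H = {(0,0), (0,3), (0,6), (1,0), (1,3), (1,6), (2,0), (2,3), (2,6)}, so |H| = 9.

9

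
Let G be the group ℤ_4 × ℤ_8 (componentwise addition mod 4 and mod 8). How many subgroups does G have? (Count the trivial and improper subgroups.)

22

|G| = 32, so by Lagrange every subgroup order divides 32. Divisors: 1, 2, 4, 8, 16, 32.
Subgroups by order — order 1: 1; order 2: 3; order 4: 7; order 8: 7; order 16: 3; order 32: 1.
Total: 1 + 3 + 7 + 7 + 3 + 1 = 22.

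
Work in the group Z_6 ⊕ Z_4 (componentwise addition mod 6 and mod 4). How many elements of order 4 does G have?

4

An element (a,b) has order lcm(ord(a), ord(b)); count pairs with lcm equal to 4.
Enumerating gives 4 such elements.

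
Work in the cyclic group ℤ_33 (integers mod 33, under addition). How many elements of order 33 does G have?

20

In a cyclic group of order 33, the number of elements of order d (for d | 33) is φ(d).
φ(33) = 20.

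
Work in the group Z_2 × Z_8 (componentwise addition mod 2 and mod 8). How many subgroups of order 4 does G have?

|G| = 16 and 4 | 16, so subgroups of order 4 are possible by Lagrange.
The subgroups of order 4 are: {(0,0), (0,2), (0,4), (0,6)}; {(0,0), (0,4), (1,0), (1,4)}; {(0,0), (0,4), (1,2), (1,6)}.
So G has 3 subgroups of order 4.

3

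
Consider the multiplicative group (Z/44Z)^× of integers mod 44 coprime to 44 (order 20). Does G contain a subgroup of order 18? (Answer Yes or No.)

18 does not divide |G| = 20, so by Lagrange no subgroup of order 18 exists.

No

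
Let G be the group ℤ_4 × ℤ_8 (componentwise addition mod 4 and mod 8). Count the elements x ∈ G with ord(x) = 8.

An element (a,b) has order lcm(ord(a), ord(b)); count pairs with lcm equal to 8.
Enumerating gives 16 such elements.

16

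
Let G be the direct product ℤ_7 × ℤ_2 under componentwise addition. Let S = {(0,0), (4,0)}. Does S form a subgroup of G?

(4,0) ∈ S but its inverse (3,0) ∉ S, so S is not a subgroup.

No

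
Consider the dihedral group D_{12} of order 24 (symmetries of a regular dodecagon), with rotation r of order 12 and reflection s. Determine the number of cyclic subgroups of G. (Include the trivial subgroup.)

Group the elements of G by the cyclic subgroup they generate; each cyclic subgroup of order d accounts for φ(d) elements.
Cyclic subgroups by order — order 1: 1; order 2: 13; order 3: 1; order 4: 1; order 6: 1; order 12: 1.
Total: 18.

18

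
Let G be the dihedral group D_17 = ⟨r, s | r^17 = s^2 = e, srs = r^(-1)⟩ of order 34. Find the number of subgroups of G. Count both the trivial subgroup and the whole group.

20

|G| = 34, so by Lagrange every subgroup order divides 34. Divisors: 1, 2, 17, 34.
Subgroups by order — order 1: 1; order 2: 17; order 17: 1; order 34: 1.
Total: 1 + 17 + 1 + 1 = 20.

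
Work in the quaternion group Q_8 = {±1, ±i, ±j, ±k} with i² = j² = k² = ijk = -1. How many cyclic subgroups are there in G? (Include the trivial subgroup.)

Group the elements of G by the cyclic subgroup they generate; each cyclic subgroup of order d accounts for φ(d) elements.
Cyclic subgroups by order — order 1: 1; order 2: 1; order 4: 3.
Total: 5.

5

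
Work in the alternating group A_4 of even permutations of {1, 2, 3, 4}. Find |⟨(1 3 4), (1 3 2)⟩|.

|⟨(1 3 4)⟩| = 3 and |⟨(1 3 2)⟩| = 3, so |H| is a multiple of lcm(3, 3) = 3 and divides |G| = 12.
Closing {(1 3 4), (1 3 2)} under the group operation gives all of G, so |H| = 12.

12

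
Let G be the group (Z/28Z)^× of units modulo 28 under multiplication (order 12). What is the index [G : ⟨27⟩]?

|⟨27⟩| = 2 and |G| = 12.
By Lagrange, [G : H] = |G|/|H| = 12/2 = 6.

6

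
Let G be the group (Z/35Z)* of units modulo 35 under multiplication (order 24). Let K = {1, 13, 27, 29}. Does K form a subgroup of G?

Yes

|K| = 4 divides |G| = 24, consistent with Lagrange.
K contains the identity, every element's inverse is in K, and K is closed under ·: it is a subgroup.
In fact K = ⟨27⟩.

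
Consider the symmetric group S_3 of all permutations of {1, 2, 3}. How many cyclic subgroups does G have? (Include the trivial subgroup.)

5

Each element a generates a cyclic subgroup ⟨a⟩; distinct elements may generate the same one (a cyclic group of order d has φ(d) generators).
Cyclic subgroups by order — order 1: 1; order 2: 3; order 3: 1.
Total: 5.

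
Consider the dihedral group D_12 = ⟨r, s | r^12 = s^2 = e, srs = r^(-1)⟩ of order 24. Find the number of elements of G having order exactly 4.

2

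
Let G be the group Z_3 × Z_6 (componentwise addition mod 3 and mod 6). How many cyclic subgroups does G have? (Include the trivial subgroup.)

Each element a generates a cyclic subgroup ⟨a⟩; distinct elements may generate the same one (a cyclic group of order d has φ(d) generators).
Cyclic subgroups by order — order 1: 1; order 2: 1; order 3: 4; order 6: 4.
Total: 10.

10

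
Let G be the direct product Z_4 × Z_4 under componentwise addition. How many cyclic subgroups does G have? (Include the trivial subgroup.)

A cyclic subgroup of order d is generated by each of its φ(d) elements of order d, so the cyclic subgroups of order d number (#elements of order d)/φ(d).
Cyclic subgroups by order — order 1: 1; order 2: 3; order 4: 6.
Total: 10.

10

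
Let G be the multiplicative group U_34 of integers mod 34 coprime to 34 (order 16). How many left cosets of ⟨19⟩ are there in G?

2

|⟨19⟩| = 8 and |G| = 16.
By Lagrange, [G : H] = |G|/|H| = 16/8 = 2.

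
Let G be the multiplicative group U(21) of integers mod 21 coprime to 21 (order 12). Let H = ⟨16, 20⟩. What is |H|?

6

|⟨16⟩| = 3 and |⟨20⟩| = 2, so |H| is a multiple of lcm(3, 2) = 6 and divides |G| = 12.
Closing under the operation: H = {1, 4, 5, 16, 17, 20}, so |H| = 6.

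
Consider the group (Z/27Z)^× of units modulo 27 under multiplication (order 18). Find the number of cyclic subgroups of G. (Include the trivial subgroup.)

Group the elements of G by the cyclic subgroup they generate; each cyclic subgroup of order d accounts for φ(d) elements.
Cyclic subgroups by order — order 1: 1; order 2: 1; order 3: 1; order 6: 1; order 9: 1; order 18: 1.
Total: 6.

6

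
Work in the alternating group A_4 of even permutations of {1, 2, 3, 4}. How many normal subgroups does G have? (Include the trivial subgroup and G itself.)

3

G has 10 subgroups. Checking conjugation-invariance by order — order 1: 1/1 normal; order 2: 0/3 normal; order 3: 0/4 normal; order 4: 1/1 normal; order 12: 1/1 normal.
Total normal subgroups: 3.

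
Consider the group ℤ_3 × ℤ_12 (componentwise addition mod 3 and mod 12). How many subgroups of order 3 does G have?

4

|G| = 36 and 3 | 36, so subgroups of order 3 are possible by Lagrange.
The subgroups of order 3 are: {(0,0), (0,4), (0,8)}; {(0,0), (1,0), (2,0)}; {(0,0), (1,4), (2,8)}; {(0,0), (1,8), (2,4)}.
So G has 4 subgroups of order 3.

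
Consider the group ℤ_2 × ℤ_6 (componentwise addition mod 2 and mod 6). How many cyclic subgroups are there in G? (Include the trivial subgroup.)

Each element a generates a cyclic subgroup ⟨a⟩; distinct elements may generate the same one (a cyclic group of order d has φ(d) generators).
Cyclic subgroups by order — order 1: 1; order 2: 3; order 3: 1; order 6: 3.
Total: 8.

8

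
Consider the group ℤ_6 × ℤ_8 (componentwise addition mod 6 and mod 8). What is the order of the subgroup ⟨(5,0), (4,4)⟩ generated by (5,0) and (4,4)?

12

|⟨(5,0)⟩| = 6 and |⟨(4,4)⟩| = 6, so |H| is a multiple of lcm(6, 6) = 6 and divides |G| = 48.
Closing under the operation: H = {(0,0), (0,4), (1,0), (1,4), (2,0), (2,4), (3,0), (3,4), (4,0), (4,4), (5,0), (5,4)}, so |H| = 12.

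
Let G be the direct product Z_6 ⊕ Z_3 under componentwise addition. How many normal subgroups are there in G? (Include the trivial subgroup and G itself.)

G is abelian, so every subgroup is normal.
G has 12 subgroups in total, hence 12 normal subgroups.

12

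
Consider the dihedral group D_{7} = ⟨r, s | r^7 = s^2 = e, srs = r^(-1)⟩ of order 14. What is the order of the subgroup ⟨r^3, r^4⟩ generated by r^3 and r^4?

|⟨r^3⟩| = 7 and |⟨r^4⟩| = 7, so |H| is a multiple of lcm(7, 7) = 7 and divides |G| = 14.
Closing under the operation: H = {e, r, r^2, r^3, r^4, r^5, r^6}, so |H| = 7.

7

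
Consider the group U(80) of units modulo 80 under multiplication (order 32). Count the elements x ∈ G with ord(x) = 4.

Enumerating element orders in G gives 24 elements of order 4.

24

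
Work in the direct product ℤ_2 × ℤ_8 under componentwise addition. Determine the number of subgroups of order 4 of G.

|G| = 16 and 4 | 16, so subgroups of order 4 are possible by Lagrange.
The subgroups of order 4 are: {(0,0), (0,2), (0,4), (0,6)}; {(0,0), (0,4), (1,0), (1,4)}; {(0,0), (0,4), (1,2), (1,6)}.
So G has 3 subgroups of order 4.

3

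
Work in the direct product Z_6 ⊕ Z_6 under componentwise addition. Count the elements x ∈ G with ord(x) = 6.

24

An element (a,b) has order lcm(ord(a), ord(b)); count pairs with lcm equal to 6.
Enumerating gives 24 such elements.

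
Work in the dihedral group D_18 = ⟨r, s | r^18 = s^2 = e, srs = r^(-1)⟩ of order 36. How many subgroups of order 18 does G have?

|G| = 36 and 18 | 36, so subgroups of order 18 are possible by Lagrange.
The subgroups of order 18 are: {e, r, r^2, r^3, r^4, r^5, r^6, r^7, r^8, r^9, r^10, r^11, r^12, r^13, r^14, r^15, r^16, r^17}; {e, r^2, r^4, r^6, r^8, r^10, r^12, r^14, r^16, s, r^2s, r^4s, r^6s, r^8s, r^10s, r^12s, r^14s, r^16s}; {e, r^2, r^4, r^6, r^8, r^10, r^12, r^14, r^16, rs, r^3s, r^5s, r^7s, r^9s, r^11s, r^13s, r^15s, r^17s}.
So G has 3 subgroups of order 18.

3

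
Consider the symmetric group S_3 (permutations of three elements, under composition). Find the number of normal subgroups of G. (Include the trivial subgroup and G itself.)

3

G has 6 subgroups. Checking conjugation-invariance by order — order 1: 1/1 normal; order 2: 0/3 normal; order 3: 1/1 normal; order 6: 1/1 normal.
Total normal subgroups: 3.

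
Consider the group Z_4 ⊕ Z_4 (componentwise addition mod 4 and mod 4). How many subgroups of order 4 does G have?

7

|G| = 16 and 4 | 16, so subgroups of order 4 are possible by Lagrange.
The subgroups of order 4 are: {(0,0), (0,1), (0,2), (0,3)}; {(0,0), (0,2), (2,0), (2,2)}; {(0,0), (0,2), (2,1), (2,3)}; {(0,0), (1,0), (2,0), (3,0)}; … (7 in all).
So G has 7 subgroups of order 4.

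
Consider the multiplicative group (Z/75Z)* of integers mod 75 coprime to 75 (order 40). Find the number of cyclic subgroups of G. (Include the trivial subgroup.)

12

Group the elements of G by the cyclic subgroup they generate; each cyclic subgroup of order d accounts for φ(d) elements.
Cyclic subgroups by order — order 1: 1; order 2: 3; order 4: 2; order 5: 1; order 10: 3; order 20: 2.
Total: 12.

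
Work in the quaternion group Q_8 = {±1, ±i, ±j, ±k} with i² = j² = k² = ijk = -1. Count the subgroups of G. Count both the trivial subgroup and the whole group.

|G| = 8, so by Lagrange every subgroup order divides 8. Divisors: 1, 2, 4, 8.
Subgroups by order — order 1: 1; order 2: 1; order 4: 3; order 8: 1.
Total: 1 + 1 + 3 + 1 = 6.

6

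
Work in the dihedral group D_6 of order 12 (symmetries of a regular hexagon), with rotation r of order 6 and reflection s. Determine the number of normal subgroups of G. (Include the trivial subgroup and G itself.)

G has 16 subgroups. Checking conjugation-invariance by order — order 1: 1/1 normal; order 2: 1/7 normal; order 3: 1/1 normal; order 4: 0/3 normal; order 6: 3/3 normal; order 12: 1/1 normal.
Total normal subgroups: 7.

7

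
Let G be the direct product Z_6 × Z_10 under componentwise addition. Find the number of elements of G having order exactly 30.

An element (a,b) has order lcm(ord(a), ord(b)); count pairs with lcm equal to 30.
Enumerating gives 24 such elements.

24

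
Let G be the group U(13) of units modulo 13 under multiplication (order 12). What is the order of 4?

6

Compute successive powers of 4 mod 13: 4, 3, 12, 9, 10, 1; 4^6 ≡ 1 (mod 13).
So |⟨4⟩| = 6.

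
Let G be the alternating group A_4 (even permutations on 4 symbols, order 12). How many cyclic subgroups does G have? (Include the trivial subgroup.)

Group the elements of G by the cyclic subgroup they generate; each cyclic subgroup of order d accounts for φ(d) elements.
Cyclic subgroups by order — order 1: 1; order 2: 3; order 3: 4.
Total: 8.

8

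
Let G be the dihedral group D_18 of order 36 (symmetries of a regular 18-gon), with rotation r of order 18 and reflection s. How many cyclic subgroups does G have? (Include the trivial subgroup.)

Each element a generates a cyclic subgroup ⟨a⟩; distinct elements may generate the same one (a cyclic group of order d has φ(d) generators).
Cyclic subgroups by order — order 1: 1; order 2: 19; order 3: 1; order 6: 1; order 9: 1; order 18: 1.
Total: 24.

24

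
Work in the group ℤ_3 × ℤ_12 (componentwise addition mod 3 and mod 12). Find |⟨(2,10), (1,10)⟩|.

|⟨(2,10)⟩| = 6 and |⟨(1,10)⟩| = 6, so |H| is a multiple of lcm(6, 6) = 6 and divides |G| = 36.
Closing under the operation: H = {(0,0), (0,2), (0,4), (0,6), (0,8), (0,10), (1,0), (1,2), (1,4), (1,6), (1,8), (1,10), (2,0), (2,2), (2,4), (2,6), (2,8), (2,10)}, so |H| = 18.

18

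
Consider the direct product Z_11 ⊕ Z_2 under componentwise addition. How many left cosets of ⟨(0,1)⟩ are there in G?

11

|⟨(0,1)⟩| = 2 and |G| = 22.
By Lagrange, [G : H] = |G|/|H| = 22/2 = 11.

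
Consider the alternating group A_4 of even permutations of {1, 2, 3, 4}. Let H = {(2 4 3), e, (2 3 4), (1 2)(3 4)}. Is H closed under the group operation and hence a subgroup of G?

Closure fails: (2 4 3) ∘ (1 2)(3 4) = (1 4 2) ∉ H. So H is not a subgroup.

No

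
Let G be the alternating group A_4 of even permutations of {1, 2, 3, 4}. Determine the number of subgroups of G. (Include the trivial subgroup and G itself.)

|G| = 12, so by Lagrange every subgroup order divides 12. Divisors: 1, 2, 3, 4, 6, 12.
Subgroups by order — order 1: 1; order 2: 3; order 3: 4; order 4: 1; order 6: 0; order 12: 1.
Total: 1 + 3 + 4 + 1 + 0 + 1 = 10.

10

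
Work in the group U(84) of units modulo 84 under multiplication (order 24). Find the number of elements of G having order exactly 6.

14

Enumerating element orders in G gives 14 elements of order 6.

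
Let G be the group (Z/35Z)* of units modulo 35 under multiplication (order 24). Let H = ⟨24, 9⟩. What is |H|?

|⟨24⟩| = 6 and |⟨9⟩| = 6, so |H| is a multiple of lcm(6, 6) = 6 and divides |G| = 24.
Closing under the operation: H = {1, 4, 6, 9, 11, 16, 19, 24, 26, 29, 31, 34}, so |H| = 12.

12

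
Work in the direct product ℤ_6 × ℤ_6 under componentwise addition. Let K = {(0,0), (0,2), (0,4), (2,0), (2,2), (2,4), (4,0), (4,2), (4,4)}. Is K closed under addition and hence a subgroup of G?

|K| = 9 divides |G| = 36, consistent with Lagrange.
K contains the identity, every element's inverse is in K, and K is closed under +: it is a subgroup.

Yes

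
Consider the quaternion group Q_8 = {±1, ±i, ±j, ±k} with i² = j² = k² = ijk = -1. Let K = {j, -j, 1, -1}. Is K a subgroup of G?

Yes

|K| = 4 divides |G| = 8, consistent with Lagrange.
K contains the identity, every element's inverse is in K, and K is closed under ·: it is a subgroup.
In fact K = ⟨j⟩.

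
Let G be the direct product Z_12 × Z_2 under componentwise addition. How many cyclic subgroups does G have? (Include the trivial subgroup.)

12

Group the elements of G by the cyclic subgroup they generate; each cyclic subgroup of order d accounts for φ(d) elements.
Cyclic subgroups by order — order 1: 1; order 2: 3; order 3: 1; order 4: 2; order 6: 3; order 12: 2.
Total: 12.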